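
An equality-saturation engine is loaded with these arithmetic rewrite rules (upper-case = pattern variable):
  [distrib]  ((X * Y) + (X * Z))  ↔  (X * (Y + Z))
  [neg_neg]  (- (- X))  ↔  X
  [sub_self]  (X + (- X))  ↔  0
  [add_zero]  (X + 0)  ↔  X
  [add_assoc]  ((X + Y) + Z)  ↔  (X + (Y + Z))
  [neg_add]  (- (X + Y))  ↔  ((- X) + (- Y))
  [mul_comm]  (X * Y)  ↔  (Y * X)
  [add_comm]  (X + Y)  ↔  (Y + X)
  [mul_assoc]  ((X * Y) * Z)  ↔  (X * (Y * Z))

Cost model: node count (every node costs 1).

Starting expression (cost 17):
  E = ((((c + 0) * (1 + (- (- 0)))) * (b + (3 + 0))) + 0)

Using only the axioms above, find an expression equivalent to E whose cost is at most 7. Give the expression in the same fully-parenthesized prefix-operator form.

1. [neg_neg →] (- (- 0))  →  0;  E = ((((c + 0) * (1 + 0)) * (b + (3 + 0))) + 0)
2. [add_zero →] (c + 0)  →  c;  E = (((c * (1 + 0)) * (b + (3 + 0))) + 0)
3. [add_zero →] (1 + 0)  →  1;  E = (((c * 1) * (b + (3 + 0))) + 0)
4. [add_zero →] (((c * 1) * (b + (3 + 0))) + 0)  →  ((c * 1) * (b + (3 + 0)))
5. [add_zero →] (3 + 0)  →  3;  cost 7 ≤ 7, done

((c * 1) * (b + 3))   [cost 7]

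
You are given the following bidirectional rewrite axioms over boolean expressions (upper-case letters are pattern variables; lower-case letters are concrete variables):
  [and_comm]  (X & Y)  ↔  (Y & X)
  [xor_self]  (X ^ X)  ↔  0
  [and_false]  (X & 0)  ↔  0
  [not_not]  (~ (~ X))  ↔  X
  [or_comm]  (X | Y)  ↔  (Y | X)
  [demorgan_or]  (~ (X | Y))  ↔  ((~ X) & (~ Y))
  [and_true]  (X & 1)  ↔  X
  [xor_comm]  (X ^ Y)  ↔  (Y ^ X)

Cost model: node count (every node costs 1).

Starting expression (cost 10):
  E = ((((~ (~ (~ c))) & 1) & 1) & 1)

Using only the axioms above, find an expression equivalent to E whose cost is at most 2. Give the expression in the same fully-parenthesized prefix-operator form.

(~ c)   [cost 2]

step 1: not_not (→) rewrites (~ (~ c)) into c, now ((((~ c) & 1) & 1) & 1)
step 2: and_true (→) rewrites (((~ c) & 1) & 1) into ((~ c) & 1), now (((~ c) & 1) & 1)
step 3: and_true (→) rewrites ((~ c) & 1) into (~ c), now ((~ c) & 1)
step 4: and_true (→) rewrites ((~ c) & 1) into (~ c), reaching cost 2 (bound 2)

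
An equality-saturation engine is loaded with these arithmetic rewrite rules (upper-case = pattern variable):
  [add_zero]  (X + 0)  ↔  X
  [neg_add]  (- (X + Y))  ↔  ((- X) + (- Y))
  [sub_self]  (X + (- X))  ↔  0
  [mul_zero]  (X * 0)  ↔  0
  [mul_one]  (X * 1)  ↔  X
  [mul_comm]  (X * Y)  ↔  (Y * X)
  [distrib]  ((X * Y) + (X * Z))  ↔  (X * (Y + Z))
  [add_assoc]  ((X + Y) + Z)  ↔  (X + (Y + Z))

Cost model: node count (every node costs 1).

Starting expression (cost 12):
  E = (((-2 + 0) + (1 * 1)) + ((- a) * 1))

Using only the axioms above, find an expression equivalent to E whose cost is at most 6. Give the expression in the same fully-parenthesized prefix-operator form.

step 1: mul_one (→) rewrites (1 * 1) into 1, now (((-2 + 0) + 1) + ((- a) * 1))
step 2: mul_one (→) rewrites ((- a) * 1) into (- a), now (((-2 + 0) + 1) + (- a))
step 3: add_zero (→) rewrites (-2 + 0) into -2, reaching cost 6 (bound 6)

((-2 + 1) + (- a))   [cost 6]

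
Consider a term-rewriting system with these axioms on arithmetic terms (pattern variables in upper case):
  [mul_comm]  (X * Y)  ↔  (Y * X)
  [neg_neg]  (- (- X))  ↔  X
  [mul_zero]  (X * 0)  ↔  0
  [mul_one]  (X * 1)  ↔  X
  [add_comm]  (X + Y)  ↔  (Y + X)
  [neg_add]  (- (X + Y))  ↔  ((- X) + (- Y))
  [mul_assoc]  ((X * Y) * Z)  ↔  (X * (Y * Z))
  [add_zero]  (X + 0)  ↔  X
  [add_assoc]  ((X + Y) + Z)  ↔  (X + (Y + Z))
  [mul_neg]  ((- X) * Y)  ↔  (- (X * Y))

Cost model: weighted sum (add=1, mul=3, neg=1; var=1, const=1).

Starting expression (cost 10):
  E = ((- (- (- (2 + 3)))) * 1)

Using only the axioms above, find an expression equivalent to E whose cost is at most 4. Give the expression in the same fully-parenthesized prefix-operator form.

(- (3 + 2))   [cost 4]

(1) ((- (- (- (2 + 3)))) * 1)  =[mul_one →]=  (- (- (- (2 + 3))))
(2) (2 + 3)  =[add_comm →]=  (3 + 2)    ⊢ (- (- (- (3 + 2))))
(3) (- (- (- (3 + 2))))  =[neg_neg →]=  (- (3 + 2))    ⊢ cost 4, within 4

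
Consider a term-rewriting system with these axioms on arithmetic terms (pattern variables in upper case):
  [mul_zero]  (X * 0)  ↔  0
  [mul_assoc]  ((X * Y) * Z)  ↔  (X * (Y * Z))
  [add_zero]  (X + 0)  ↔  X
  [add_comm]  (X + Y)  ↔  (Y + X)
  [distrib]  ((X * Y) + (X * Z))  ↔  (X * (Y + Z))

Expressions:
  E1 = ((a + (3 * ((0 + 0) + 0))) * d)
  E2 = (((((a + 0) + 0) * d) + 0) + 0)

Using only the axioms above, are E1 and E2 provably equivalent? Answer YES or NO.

1. [add_zero →] (0 + 0)  →  0;  E1 = ((a + (3 * (0 + 0))) * d)
2. [add_zero →] (0 + 0)  →  0;  E1 = ((a + (3 * 0)) * d)
3. [mul_zero →] (3 * 0)  →  0;  E1 = ((a + 0) * d)
4. [add_zero →] (a + 0)  →  a;  E1 = (a * d)
5. [add_zero ←] (a * d)  →  ((a * d) + 0)
6. [add_zero ←] a  →  (a + 0);  E1 = (((a + 0) * d) + 0)
7. [add_zero ←] ((a + 0) * d)  →  (((a + 0) * d) + 0);  E1 = ((((a + 0) * d) + 0) + 0)
8. [add_zero ←] a  →  (a + 0);  this is E2

YES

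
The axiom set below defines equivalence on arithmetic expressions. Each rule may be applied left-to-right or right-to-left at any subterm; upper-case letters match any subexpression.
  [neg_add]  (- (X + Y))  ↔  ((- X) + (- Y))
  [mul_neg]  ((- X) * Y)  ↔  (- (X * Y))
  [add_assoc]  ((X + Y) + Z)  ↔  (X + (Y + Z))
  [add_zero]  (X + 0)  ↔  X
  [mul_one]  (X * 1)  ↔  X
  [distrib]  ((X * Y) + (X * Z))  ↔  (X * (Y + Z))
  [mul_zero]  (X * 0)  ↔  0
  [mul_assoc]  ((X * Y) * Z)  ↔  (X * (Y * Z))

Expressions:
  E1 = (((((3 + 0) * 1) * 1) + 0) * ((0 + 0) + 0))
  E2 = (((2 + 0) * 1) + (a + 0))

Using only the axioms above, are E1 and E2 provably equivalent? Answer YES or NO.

The axioms are sound identities: if E1 ↔* E2 then E1 and E2 evaluate identically under any assignment.
Under a=0: E1 evaluates to 0, E2 to 2. Distinct ⇒ no rewrite sequence connects them.

NO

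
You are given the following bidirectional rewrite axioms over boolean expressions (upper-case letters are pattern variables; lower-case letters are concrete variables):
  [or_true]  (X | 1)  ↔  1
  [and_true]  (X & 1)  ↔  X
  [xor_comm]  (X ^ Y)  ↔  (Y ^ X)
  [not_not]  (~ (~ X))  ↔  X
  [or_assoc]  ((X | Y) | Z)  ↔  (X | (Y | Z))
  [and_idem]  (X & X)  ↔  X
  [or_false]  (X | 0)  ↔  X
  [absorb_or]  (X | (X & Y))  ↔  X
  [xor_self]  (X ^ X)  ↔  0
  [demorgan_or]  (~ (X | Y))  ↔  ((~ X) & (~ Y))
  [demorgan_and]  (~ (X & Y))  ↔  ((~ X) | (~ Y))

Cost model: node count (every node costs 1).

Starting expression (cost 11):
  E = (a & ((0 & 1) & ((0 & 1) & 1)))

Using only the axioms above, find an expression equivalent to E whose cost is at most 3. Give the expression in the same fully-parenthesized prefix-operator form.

(a & 0)   [cost 3]

1. [and_true →] ((0 & 1) & 1)  →  (0 & 1);  E = (a & ((0 & 1) & (0 & 1)))
2. [and_idem →] ((0 & 1) & (0 & 1))  →  (0 & 1);  E = (a & (0 & 1))
3. [and_true →] (0 & 1)  →  0;  cost 3 ≤ 3, done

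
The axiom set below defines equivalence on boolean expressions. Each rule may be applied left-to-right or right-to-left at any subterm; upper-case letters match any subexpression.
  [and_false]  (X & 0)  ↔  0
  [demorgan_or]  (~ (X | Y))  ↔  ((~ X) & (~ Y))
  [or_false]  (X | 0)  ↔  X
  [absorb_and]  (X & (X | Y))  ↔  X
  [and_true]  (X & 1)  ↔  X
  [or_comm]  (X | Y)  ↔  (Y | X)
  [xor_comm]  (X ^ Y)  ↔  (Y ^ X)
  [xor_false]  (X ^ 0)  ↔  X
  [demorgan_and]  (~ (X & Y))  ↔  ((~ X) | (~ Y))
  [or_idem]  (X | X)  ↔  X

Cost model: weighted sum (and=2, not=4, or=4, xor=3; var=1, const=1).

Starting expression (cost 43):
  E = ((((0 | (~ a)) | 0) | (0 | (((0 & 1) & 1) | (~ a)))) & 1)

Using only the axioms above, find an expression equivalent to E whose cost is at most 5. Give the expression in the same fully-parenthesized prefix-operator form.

(1) ((0 & 1) & 1)  =[and_true →]=  (0 & 1)    ⊢ ((((0 | (~ a)) | 0) | (0 | ((0 & 1) | (~ a)))) & 1)
(2) (0 & 1)  =[and_true →]=  0    ⊢ ((((0 | (~ a)) | 0) | (0 | (0 | (~ a)))) & 1)
(3) (0 | (0 | (~ a)))  =[or_comm →]=  ((0 | (~ a)) | 0)    ⊢ ((((0 | (~ a)) | 0) | ((0 | (~ a)) | 0)) & 1)
(4) (((0 | (~ a)) | 0) | ((0 | (~ a)) | 0))  =[or_idem →]=  ((0 | (~ a)) | 0)    ⊢ (((0 | (~ a)) | 0) & 1)
(5) ((0 | (~ a)) | 0)  =[or_false →]=  (0 | (~ a))    ⊢ ((0 | (~ a)) & 1)
(6) ((0 | (~ a)) & 1)  =[and_true →]=  (0 | (~ a))
(7) (0 | (~ a))  =[or_comm →]=  ((~ a) | 0)
(8) ((~ a) | 0)  =[or_false →]=  (~ a)    ⊢ cost 5, within 5

(~ a)   [cost 5]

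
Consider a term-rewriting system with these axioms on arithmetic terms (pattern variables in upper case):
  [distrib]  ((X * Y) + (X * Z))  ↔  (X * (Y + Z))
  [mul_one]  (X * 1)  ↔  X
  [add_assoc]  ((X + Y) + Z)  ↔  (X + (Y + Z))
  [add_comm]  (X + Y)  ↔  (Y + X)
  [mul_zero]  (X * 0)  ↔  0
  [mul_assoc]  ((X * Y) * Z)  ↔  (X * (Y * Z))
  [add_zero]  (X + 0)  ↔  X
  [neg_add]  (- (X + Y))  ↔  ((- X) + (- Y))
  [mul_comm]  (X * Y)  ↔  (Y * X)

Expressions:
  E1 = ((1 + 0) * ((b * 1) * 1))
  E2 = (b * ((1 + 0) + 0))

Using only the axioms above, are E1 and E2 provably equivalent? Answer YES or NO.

1. [mul_one →] ((b * 1) * 1)  →  (b * 1);  E1 = ((1 + 0) * (b * 1))
2. [add_zero →] (1 + 0)  →  1;  E1 = (1 * (b * 1))
3. [mul_one →] (b * 1)  →  b;  E1 = (1 * b)
4. [add_zero ←] 1  →  (1 + 0);  E1 = ((1 + 0) * b)
5. [add_zero ←] (1 + 0)  →  ((1 + 0) + 0);  E1 = (((1 + 0) + 0) * b)
6. [mul_comm →] (((1 + 0) + 0) * b)  →  (b * ((1 + 0) + 0));  this is E2

YES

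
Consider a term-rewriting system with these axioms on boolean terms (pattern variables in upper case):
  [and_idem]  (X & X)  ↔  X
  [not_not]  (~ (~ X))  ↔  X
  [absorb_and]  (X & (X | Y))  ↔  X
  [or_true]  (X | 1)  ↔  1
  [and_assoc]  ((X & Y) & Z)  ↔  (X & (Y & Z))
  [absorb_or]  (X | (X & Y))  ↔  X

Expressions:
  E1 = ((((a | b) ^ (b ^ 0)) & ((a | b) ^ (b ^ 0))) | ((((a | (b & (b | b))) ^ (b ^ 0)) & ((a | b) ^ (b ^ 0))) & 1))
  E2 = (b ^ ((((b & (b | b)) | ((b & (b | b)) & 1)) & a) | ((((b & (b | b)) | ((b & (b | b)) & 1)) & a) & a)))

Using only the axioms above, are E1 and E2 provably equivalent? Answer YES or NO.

Every axiom is a valid identity, so a rewrite proof would force E1 and E2 to agree under every assignment.
At a=0, b=1: E1 = 0 but E2 = 1; they differ, so no derivation exists.

NO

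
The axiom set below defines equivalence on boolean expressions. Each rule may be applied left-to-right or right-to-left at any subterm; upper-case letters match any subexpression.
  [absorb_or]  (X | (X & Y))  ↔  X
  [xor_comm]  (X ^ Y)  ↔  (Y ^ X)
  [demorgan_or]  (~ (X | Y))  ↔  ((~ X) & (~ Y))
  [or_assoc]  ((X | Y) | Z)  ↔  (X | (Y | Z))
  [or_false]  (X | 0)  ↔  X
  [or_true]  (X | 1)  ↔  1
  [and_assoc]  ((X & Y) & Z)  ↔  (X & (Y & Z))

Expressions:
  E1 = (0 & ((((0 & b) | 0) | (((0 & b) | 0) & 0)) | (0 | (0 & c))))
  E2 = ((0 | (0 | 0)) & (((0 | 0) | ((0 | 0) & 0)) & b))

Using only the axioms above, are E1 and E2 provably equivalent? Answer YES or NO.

step 1: absorb_or (→) rewrites (((0 & b) | 0) | (((0 & b) | 0) & 0)) into ((0 & b) | 0), now (0 & (((0 & b) | 0) | (0 | (0 & c))))
step 2: absorb_or (→) rewrites (0 | (0 & c)) into 0, now (0 & (((0 & b) | 0) | 0))
step 3: or_false (→) rewrites (((0 & b) | 0) | 0) into ((0 & b) | 0), now (0 & ((0 & b) | 0))
step 4: or_false (→) rewrites ((0 & b) | 0) into (0 & b), now (0 & (0 & b))
step 5: or_false (←) rewrites 0 into (0 | 0), now ((0 | 0) & (0 & b))
step 6: or_false (←) rewrites 0 into (0 | 0), now ((0 | (0 | 0)) & (0 & b))
step 7: or_false (←) rewrites 0 into (0 | 0), now ((0 | (0 | 0)) & ((0 | 0) & b))
step 8: absorb_or (←) rewrites (0 | 0) into ((0 | 0) | ((0 | 0) & 0)), which is E2

YES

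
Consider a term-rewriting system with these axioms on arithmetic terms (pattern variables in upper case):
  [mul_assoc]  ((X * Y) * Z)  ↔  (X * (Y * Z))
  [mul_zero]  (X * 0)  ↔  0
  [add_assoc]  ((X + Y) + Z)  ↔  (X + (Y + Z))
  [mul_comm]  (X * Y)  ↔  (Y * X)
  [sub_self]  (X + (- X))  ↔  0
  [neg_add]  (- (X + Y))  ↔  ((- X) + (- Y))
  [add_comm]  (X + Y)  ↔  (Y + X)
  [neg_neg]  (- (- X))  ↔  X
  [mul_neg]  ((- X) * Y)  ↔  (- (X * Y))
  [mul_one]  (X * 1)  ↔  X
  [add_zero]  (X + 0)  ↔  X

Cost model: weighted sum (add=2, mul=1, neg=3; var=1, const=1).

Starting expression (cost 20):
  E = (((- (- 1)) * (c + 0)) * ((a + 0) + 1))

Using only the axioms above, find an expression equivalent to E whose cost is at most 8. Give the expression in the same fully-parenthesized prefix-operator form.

step 1: add_zero (→) rewrites (c + 0) into c, now (((- (- 1)) * c) * ((a + 0) + 1))
step 2: neg_neg (→) rewrites (- (- 1)) into 1, now ((1 * c) * ((a + 0) + 1))
step 3: add_zero (→) rewrites (a + 0) into a, reaching cost 8 (bound 8)

((1 * c) * (a + 1))   [cost 8]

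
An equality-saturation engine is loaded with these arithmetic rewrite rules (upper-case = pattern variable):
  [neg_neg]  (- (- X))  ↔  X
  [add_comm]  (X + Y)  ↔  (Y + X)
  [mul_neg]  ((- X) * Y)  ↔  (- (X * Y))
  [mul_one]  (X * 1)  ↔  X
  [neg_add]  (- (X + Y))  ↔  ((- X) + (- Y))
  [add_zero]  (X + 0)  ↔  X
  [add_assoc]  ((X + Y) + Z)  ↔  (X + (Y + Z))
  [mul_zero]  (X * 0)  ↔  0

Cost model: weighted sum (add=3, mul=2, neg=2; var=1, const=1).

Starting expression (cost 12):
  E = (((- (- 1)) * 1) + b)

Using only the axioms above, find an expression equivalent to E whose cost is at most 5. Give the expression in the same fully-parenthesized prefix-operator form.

1. [neg_neg →] (- (- 1))  →  1;  E = ((1 * 1) + b)
2. [mul_one →] (1 * 1)  →  1;  cost 5 ≤ 5, done

(1 + b)   [cost 5]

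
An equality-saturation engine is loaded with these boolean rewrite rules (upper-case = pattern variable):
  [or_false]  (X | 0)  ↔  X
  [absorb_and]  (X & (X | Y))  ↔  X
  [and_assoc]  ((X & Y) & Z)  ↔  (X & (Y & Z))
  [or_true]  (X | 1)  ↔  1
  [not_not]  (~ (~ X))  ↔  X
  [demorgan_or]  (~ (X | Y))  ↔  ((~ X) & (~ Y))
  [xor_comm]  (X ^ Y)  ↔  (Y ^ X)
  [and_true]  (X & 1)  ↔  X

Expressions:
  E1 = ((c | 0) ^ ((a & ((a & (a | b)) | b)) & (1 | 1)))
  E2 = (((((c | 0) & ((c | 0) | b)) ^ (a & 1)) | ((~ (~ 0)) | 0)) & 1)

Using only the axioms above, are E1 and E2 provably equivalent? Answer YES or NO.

YES

step 1: absorb_and (→) rewrites (a & (a | b)) into a, now ((c | 0) ^ ((a & (a | b)) & (1 | 1)))
step 2: or_true (→) rewrites (1 | 1) into 1, now ((c | 0) ^ ((a & (a | b)) & 1))
step 3: absorb_and (→) rewrites (a & (a | b)) into a, now ((c | 0) ^ (a & 1))
step 4: and_true (→) rewrites (a & 1) into a, now ((c | 0) ^ a)
step 5: or_false (→) rewrites (c | 0) into c, now (c ^ a)
step 6: and_true (←) rewrites (c ^ a) into ((c ^ a) & 1)
step 7: or_false (←) rewrites (c ^ a) into ((c ^ a) | 0), now (((c ^ a) | 0) & 1)
step 8: and_true (←) rewrites a into (a & 1), now (((c ^ (a & 1)) | 0) & 1)
step 9: or_false (←) rewrites c into (c | 0), now ((((c | 0) ^ (a & 1)) | 0) & 1)
step 10: not_not (←) rewrites 0 into (~ (~ 0)), now ((((c | 0) ^ (a & 1)) | (~ (~ 0))) & 1)
step 11: or_false (←) rewrites (~ (~ 0)) into ((~ (~ 0)) | 0), now ((((c | 0) ^ (a & 1)) | ((~ (~ 0)) | 0)) & 1)
step 12: absorb_and (←) rewrites (c | 0) into ((c | 0) & ((c | 0) | b)), which is E2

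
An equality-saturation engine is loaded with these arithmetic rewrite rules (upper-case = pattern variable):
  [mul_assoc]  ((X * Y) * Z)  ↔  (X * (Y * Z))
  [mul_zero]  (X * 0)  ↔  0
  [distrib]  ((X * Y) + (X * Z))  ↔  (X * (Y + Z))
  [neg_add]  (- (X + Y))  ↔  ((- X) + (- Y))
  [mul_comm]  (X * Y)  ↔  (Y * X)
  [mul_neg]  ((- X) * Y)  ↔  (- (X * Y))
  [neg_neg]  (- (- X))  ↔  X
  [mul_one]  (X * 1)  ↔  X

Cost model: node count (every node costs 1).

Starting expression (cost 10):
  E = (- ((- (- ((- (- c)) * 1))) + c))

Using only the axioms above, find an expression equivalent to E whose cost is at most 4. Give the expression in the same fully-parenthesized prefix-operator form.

(- (c + c))   [cost 4]

(1) ((- (- c)) * 1)  =[mul_one →]=  (- (- c))    ⊢ (- ((- (- (- (- c)))) + c))
(2) (- (- c))  =[neg_neg →]=  c    ⊢ (- ((- (- c)) + c))
(3) (- (- c))  =[neg_neg →]=  c    ⊢ cost 4, within 4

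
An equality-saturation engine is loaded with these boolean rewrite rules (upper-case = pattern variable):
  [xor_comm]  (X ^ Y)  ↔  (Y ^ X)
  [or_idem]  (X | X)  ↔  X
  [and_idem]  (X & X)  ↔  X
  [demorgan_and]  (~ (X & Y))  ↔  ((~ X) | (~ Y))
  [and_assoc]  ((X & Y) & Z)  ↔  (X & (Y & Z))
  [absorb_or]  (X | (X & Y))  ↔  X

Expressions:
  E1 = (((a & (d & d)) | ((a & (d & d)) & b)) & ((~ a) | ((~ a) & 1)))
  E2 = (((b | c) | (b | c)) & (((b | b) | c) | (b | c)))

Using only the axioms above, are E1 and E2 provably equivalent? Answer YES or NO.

All listed rules preserve value, hence provable equivalence implies equal values everywhere; look for a separating assignment.
a=0, b=0, c=1, d=0 gives E1 ↦ 0, E2 ↦ 1; values differ ⇒ not provably equivalent.

NO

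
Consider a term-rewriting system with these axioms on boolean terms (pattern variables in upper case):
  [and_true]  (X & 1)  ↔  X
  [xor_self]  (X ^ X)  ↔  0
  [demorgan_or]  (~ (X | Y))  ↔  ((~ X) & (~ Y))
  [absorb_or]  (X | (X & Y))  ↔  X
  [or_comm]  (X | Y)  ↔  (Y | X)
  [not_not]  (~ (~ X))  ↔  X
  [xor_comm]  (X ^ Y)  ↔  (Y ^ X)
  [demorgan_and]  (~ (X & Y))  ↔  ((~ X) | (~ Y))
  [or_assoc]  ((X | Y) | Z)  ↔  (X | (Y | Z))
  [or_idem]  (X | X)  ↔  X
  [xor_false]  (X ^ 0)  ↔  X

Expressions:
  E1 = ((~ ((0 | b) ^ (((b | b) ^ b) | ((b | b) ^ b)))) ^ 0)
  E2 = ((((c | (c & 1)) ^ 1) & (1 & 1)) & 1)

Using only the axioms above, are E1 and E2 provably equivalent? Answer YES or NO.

NO

Every axiom is a valid identity, so a rewrite proof would force E1 and E2 to agree under every assignment.
At b=0, c=1: E1 = 1 but E2 = 0; they differ, so no derivation exists.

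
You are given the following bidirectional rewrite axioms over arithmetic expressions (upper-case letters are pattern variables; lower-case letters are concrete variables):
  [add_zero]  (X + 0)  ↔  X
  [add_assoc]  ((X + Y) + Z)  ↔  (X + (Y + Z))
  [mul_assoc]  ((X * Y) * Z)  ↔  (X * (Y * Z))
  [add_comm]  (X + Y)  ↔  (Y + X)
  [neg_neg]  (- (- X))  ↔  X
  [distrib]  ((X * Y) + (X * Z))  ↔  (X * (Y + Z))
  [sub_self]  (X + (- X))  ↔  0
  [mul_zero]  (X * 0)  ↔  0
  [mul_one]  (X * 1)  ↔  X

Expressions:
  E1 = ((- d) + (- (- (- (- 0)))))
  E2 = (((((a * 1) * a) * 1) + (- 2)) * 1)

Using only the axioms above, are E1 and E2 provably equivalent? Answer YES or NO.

NO

The axioms are sound identities: if E1 ↔* E2 then E1 and E2 evaluate identically under any assignment.
Under a=0, d=0: E1 evaluates to 0, E2 to -2. Distinct ⇒ no rewrite sequence connects them.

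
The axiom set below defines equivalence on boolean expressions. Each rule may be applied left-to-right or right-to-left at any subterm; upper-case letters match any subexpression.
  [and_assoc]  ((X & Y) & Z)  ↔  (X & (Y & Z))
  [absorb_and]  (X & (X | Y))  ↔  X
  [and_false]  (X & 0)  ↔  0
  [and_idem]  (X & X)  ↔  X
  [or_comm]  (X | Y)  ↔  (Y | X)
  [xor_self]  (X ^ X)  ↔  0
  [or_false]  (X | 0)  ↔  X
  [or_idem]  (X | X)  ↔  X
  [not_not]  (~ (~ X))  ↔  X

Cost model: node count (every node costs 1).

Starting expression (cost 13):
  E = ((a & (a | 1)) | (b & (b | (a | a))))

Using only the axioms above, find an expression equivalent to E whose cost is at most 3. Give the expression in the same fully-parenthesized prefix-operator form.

(a | b)   [cost 3]

1. [or_idem →] (a | a)  →  a;  E = ((a & (a | 1)) | (b & (b | a)))
2. [absorb_and →] (a & (a | 1))  →  a;  E = (a | (b & (b | a)))
3. [absorb_and →] (b & (b | a))  →  b;  cost 3 ≤ 3, done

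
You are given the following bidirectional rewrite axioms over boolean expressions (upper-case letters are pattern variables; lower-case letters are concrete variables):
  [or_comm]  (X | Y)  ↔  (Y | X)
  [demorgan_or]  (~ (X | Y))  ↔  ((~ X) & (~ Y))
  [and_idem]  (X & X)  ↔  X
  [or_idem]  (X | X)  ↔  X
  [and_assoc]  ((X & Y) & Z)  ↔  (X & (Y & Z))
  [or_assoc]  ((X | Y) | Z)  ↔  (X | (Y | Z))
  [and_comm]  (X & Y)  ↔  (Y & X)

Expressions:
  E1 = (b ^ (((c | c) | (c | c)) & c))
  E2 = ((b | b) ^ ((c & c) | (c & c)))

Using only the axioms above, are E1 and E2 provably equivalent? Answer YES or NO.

YES

step 1: or_idem (→) rewrites ((c | c) | (c | c)) into (c | c), now (b ^ ((c | c) & c))
step 2: or_idem (→) rewrites (c | c) into c, now (b ^ (c & c))
step 3: or_idem (←) rewrites b into (b | b), now ((b | b) ^ (c & c))
step 4: or_idem (←) rewrites (c & c) into ((c & c) | (c & c)), which is E2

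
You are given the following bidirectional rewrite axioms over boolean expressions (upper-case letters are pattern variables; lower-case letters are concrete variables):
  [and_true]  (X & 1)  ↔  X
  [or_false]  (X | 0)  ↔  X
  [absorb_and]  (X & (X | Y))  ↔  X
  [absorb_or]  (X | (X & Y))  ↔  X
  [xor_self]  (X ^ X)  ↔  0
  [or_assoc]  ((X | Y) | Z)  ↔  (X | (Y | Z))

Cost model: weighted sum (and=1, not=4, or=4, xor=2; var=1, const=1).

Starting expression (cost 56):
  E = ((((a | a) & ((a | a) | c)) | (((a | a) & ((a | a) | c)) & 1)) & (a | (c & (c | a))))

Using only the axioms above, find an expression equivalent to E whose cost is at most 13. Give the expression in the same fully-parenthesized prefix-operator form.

step 1: absorb_or (→) rewrites (((a | a) & ((a | a) | c)) | (((a | a) & ((a | a) | c)) & 1)) into ((a | a) & ((a | a) | c)), now (((a | a) & ((a | a) | c)) & (a | (c & (c | a))))
step 2: absorb_and (→) rewrites (c & (c | a)) into c, now (((a | a) & ((a | a) | c)) & (a | c))
step 3: absorb_and (→) rewrites ((a | a) & ((a | a) | c)) into (a | a), reaching cost 13 (bound 13)

((a | a) & (a | c))   [cost 13]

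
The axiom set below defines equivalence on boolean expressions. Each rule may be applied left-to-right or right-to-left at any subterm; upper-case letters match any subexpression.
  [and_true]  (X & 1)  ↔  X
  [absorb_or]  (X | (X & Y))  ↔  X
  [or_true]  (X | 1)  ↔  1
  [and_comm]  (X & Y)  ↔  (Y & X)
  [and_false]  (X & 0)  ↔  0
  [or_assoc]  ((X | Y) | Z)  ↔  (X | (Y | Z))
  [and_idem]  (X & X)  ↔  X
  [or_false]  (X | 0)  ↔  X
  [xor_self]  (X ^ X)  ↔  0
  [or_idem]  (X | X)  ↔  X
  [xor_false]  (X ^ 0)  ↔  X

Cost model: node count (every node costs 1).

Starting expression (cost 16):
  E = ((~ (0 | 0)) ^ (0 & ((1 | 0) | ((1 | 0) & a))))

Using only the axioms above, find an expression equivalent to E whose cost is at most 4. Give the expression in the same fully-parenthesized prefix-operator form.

step 1: absorb_or (→) rewrites ((1 | 0) | ((1 | 0) & a)) into (1 | 0), now ((~ (0 | 0)) ^ (0 & (1 | 0)))
step 2: or_false (→) rewrites (1 | 0) into 1, now ((~ (0 | 0)) ^ (0 & 1))
step 3: and_true (→) rewrites (0 & 1) into 0, now ((~ (0 | 0)) ^ 0)
step 4: xor_false (→) rewrites ((~ (0 | 0)) ^ 0) into (~ (0 | 0)), reaching cost 4 (bound 4)

(~ (0 | 0))   [cost 4]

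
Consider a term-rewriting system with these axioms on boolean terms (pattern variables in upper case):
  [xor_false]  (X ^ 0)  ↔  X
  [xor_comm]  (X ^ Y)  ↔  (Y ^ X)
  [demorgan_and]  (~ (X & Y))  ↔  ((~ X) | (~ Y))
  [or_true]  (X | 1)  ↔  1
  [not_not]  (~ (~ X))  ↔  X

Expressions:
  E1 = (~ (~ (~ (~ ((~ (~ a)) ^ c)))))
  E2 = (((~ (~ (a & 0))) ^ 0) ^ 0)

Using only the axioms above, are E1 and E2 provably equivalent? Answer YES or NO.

NO

All listed rules preserve value, hence provable equivalence implies equal values everywhere; look for a separating assignment.
a=0, c=1 gives E1 ↦ 1, E2 ↦ 0; values differ ⇒ not provably equivalent.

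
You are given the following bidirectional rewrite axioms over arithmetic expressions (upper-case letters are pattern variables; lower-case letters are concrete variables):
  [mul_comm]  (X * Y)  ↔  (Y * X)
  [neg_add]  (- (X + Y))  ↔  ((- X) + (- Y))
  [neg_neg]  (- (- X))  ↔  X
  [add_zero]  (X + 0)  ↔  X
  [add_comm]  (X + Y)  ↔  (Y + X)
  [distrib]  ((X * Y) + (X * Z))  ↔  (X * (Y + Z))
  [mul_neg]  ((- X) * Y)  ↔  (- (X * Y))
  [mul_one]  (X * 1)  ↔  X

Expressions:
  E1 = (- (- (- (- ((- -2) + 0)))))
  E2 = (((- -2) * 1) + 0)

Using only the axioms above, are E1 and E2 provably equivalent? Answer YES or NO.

1. [neg_neg →] (- (- (- ((- -2) + 0))))  →  (- ((- -2) + 0));  E1 = (- (- ((- -2) + 0)))
2. [add_zero →] ((- -2) + 0)  →  (- -2);  E1 = (- (- (- -2)))
3. [neg_neg →] (- (- -2))  →  -2;  E1 = (- -2)
4. [mul_one ←] -2  →  (-2 * 1);  E1 = (- (-2 * 1))
5. [add_zero ←] (- (-2 * 1))  →  ((- (-2 * 1)) + 0)
6. [mul_neg ←] (- (-2 * 1))  →  ((- -2) * 1);  this is E2

YES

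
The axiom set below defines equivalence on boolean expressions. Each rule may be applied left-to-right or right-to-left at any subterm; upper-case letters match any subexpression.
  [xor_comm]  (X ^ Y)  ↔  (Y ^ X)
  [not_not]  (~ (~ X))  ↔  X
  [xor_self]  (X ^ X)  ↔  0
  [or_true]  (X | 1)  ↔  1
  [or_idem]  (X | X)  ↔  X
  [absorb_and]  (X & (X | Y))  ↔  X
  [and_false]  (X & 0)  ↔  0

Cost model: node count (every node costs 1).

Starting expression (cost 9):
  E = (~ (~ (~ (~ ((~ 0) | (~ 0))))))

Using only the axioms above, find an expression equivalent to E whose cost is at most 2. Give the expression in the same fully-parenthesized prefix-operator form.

1. [not_not →] (~ (~ (~ (~ ((~ 0) | (~ 0))))))  →  (~ (~ ((~ 0) | (~ 0))))
2. [or_idem →] ((~ 0) | (~ 0))  →  (~ 0);  E = (~ (~ (~ 0)))
3. [not_not →] (~ (~ 0))  →  0;  cost 2 ≤ 2, done

(~ 0)   [cost 2]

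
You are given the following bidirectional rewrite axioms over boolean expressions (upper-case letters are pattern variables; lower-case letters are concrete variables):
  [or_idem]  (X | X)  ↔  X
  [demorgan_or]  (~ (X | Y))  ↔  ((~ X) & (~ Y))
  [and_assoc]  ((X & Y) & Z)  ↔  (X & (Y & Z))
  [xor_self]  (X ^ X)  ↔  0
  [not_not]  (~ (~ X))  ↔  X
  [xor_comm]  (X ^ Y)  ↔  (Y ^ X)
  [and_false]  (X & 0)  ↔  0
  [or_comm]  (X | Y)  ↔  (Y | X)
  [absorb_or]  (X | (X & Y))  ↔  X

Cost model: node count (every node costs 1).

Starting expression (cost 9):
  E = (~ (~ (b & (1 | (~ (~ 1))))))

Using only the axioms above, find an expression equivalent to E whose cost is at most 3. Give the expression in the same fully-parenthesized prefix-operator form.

1. [not_not →] (~ (~ 1))  →  1;  E = (~ (~ (b & (1 | 1))))
2. [or_idem →] (1 | 1)  →  1;  E = (~ (~ (b & 1)))
3. [not_not →] (~ (~ (b & 1)))  →  (b & 1);  cost 3 ≤ 3, done

(b & 1)   [cost 3]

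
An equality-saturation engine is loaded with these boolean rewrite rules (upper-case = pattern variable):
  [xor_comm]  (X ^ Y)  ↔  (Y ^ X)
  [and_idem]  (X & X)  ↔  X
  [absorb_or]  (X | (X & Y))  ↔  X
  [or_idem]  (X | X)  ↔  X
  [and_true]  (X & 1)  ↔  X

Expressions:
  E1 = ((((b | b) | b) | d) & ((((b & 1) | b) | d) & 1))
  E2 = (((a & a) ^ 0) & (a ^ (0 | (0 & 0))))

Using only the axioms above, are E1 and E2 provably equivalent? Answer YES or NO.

NO

All listed rules preserve value, hence provable equivalence implies equal values everywhere; look for a separating assignment.
a=0, b=0, d=1 gives E1 ↦ 1, E2 ↦ 0; values differ ⇒ not provably equivalent.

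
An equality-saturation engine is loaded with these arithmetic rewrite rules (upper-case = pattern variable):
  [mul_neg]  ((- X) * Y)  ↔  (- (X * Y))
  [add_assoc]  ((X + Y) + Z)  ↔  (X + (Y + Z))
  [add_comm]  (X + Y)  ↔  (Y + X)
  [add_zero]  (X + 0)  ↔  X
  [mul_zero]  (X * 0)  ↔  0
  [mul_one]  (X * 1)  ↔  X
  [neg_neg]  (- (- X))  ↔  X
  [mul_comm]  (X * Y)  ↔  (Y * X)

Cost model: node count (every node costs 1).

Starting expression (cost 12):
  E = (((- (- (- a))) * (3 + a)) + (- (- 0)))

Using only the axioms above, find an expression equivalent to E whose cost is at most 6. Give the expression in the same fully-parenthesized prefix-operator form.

(1) (- (- 0))  =[neg_neg →]=  0    ⊢ (((- (- (- a))) * (3 + a)) + 0)
(2) (((- (- (- a))) * (3 + a)) + 0)  =[add_zero →]=  ((- (- (- a))) * (3 + a))
(3) (- (- a))  =[neg_neg →]=  a    ⊢ cost 6, within 6

((- a) * (3 + a))   [cost 6]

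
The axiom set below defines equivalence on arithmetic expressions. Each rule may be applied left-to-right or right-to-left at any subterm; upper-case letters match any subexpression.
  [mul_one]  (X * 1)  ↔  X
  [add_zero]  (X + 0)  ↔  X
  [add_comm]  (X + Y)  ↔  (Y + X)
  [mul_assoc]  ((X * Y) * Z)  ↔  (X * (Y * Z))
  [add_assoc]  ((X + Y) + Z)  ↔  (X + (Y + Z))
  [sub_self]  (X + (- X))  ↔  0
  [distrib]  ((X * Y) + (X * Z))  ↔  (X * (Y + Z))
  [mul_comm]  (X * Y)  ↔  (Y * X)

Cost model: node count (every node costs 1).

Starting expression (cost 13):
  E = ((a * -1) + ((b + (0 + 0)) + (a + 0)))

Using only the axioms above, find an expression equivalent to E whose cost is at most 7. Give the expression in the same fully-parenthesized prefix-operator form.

((a * -1) + (b + a))   [cost 7]

1. [add_zero →] (0 + 0)  →  0;  E = ((a * -1) + ((b + 0) + (a + 0)))
2. [add_zero →] (a + 0)  →  a;  E = ((a * -1) + ((b + 0) + a))
3. [add_zero →] (b + 0)  →  b;  cost 7 ≤ 7, done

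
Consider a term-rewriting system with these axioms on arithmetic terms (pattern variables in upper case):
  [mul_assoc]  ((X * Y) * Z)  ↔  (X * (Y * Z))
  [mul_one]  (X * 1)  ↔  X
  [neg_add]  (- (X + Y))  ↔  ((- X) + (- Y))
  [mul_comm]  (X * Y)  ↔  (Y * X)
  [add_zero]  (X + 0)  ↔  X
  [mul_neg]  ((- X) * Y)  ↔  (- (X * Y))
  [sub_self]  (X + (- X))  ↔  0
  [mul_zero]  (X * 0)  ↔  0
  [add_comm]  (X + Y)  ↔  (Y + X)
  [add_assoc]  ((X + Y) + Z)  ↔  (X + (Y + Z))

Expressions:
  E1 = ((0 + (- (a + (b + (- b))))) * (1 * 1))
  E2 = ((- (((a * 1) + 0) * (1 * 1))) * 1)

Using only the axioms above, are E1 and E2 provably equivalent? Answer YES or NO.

step 1: sub_self (→) rewrites (b + (- b)) into 0, now ((0 + (- (a + 0))) * (1 * 1))
step 2: mul_one (→) rewrites (1 * 1) into 1, now ((0 + (- (a + 0))) * 1)
step 3: add_comm (→) rewrites (0 + (- (a + 0))) into ((- (a + 0)) + 0), now (((- (a + 0)) + 0) * 1)
step 4: add_zero (→) rewrites ((- (a + 0)) + 0) into (- (a + 0)), now ((- (a + 0)) * 1)
step 5: mul_one (→) rewrites ((- (a + 0)) * 1) into (- (a + 0))
step 6: add_zero (→) rewrites (a + 0) into a, now (- a)
step 7: mul_one (←) rewrites a into (a * 1), now (- (a * 1))
step 8: mul_one (←) rewrites 1 into (1 * 1), now (- (a * (1 * 1)))
step 9: add_zero (←) rewrites a into (a + 0), now (- ((a + 0) * (1 * 1)))
step 10: mul_one (←) rewrites (- ((a + 0) * (1 * 1))) into ((- ((a + 0) * (1 * 1))) * 1)
step 11: mul_one (←) rewrites a into (a * 1), which is E2

YES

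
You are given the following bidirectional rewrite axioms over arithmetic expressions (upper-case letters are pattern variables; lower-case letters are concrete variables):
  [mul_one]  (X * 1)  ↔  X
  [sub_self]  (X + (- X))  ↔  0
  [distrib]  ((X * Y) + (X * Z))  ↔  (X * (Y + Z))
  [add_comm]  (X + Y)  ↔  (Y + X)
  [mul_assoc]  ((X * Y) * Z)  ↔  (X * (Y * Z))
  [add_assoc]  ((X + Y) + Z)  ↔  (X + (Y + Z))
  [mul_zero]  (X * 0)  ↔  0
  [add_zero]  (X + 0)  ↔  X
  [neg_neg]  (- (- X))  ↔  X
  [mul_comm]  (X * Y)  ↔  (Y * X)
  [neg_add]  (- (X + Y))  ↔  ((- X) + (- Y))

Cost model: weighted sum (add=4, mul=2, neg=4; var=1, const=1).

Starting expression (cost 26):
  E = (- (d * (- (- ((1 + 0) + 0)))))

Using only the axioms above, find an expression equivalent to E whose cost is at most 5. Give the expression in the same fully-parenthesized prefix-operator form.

step 1: neg_neg (→) rewrites (- (- ((1 + 0) + 0))) into ((1 + 0) + 0), now (- (d * ((1 + 0) + 0)))
step 2: add_zero (→) rewrites (1 + 0) into 1, now (- (d * (1 + 0)))
step 3: add_zero (→) rewrites (1 + 0) into 1, now (- (d * 1))
step 4: mul_one (→) rewrites (d * 1) into d, reaching cost 5 (bound 5)

(- d)   [cost 5]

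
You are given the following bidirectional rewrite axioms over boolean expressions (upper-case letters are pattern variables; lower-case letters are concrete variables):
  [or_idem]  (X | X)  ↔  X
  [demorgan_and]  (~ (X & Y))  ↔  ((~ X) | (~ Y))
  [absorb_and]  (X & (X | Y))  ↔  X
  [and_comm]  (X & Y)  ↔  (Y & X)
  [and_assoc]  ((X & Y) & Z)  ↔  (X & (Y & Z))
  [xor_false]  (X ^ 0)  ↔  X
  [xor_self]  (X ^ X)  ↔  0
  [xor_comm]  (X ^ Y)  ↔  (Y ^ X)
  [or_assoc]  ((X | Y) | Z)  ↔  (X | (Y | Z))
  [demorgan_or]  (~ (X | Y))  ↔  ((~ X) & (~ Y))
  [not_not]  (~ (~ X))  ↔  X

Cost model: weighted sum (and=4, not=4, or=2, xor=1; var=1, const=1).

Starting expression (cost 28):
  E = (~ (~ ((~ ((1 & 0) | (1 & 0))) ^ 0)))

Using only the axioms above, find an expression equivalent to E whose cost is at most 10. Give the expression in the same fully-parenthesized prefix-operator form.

(~ (1 & 0))   [cost 10]

(1) ((~ ((1 & 0) | (1 & 0))) ^ 0)  =[xor_false →]=  (~ ((1 & 0) | (1 & 0)))    ⊢ (~ (~ (~ ((1 & 0) | (1 & 0)))))
(2) ((1 & 0) | (1 & 0))  =[or_idem →]=  (1 & 0)    ⊢ (~ (~ (~ (1 & 0))))
(3) (~ (~ (1 & 0)))  =[not_not →]=  (1 & 0)    ⊢ cost 10, within 10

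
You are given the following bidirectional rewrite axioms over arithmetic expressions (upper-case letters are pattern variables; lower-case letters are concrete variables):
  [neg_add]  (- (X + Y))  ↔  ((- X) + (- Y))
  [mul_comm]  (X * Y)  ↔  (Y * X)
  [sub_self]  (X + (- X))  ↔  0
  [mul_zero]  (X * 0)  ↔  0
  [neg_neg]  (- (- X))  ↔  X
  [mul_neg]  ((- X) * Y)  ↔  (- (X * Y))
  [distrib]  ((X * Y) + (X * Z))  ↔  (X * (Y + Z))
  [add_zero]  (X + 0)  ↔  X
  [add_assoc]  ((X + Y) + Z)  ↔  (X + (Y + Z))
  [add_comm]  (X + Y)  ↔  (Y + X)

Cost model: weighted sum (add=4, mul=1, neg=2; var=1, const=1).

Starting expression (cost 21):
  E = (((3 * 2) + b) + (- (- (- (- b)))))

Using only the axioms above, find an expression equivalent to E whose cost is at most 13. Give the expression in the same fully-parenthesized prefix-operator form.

((3 * 2) + (b + b))   [cost 13]

step 1: neg_neg (→) rewrites (- (- (- (- b)))) into (- (- b)), now (((3 * 2) + b) + (- (- b)))
step 2: add_assoc (→) rewrites (((3 * 2) + b) + (- (- b))) into ((3 * 2) + (b + (- (- b))))
step 3: neg_neg (→) rewrites (- (- b)) into b, reaching cost 13 (bound 13)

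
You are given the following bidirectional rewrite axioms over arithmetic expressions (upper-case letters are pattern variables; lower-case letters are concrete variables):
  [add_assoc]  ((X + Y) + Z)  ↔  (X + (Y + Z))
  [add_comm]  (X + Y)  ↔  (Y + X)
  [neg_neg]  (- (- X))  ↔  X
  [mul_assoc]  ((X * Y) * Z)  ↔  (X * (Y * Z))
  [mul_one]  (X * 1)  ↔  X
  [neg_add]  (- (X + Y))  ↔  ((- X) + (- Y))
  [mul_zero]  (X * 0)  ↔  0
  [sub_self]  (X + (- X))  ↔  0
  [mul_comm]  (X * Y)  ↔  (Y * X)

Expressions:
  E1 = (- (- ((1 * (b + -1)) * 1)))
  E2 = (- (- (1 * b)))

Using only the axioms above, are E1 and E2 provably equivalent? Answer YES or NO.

All listed rules preserve value, hence provable equivalence implies equal values everywhere; look for a separating assignment.
b=0 gives E1 ↦ -1, E2 ↦ 0; values differ ⇒ not provably equivalent.

NO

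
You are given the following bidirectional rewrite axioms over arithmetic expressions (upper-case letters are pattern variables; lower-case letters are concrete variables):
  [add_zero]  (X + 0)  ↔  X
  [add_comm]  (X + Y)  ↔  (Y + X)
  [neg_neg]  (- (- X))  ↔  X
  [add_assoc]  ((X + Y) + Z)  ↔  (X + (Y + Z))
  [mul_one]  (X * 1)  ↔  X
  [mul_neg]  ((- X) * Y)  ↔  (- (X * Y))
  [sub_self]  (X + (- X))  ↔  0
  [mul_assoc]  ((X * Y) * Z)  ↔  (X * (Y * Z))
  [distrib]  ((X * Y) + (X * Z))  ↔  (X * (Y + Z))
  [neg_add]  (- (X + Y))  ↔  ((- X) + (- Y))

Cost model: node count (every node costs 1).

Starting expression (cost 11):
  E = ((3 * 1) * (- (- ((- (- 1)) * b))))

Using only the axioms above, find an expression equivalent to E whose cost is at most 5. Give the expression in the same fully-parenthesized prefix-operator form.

(3 * (1 * b))   [cost 5]

1. [neg_neg →] (- (- 1))  →  1;  E = ((3 * 1) * (- (- (1 * b))))
2. [mul_one →] (3 * 1)  →  3;  E = (3 * (- (- (1 * b))))
3. [neg_neg →] (- (- (1 * b)))  →  (1 * b);  cost 5 ≤ 5, done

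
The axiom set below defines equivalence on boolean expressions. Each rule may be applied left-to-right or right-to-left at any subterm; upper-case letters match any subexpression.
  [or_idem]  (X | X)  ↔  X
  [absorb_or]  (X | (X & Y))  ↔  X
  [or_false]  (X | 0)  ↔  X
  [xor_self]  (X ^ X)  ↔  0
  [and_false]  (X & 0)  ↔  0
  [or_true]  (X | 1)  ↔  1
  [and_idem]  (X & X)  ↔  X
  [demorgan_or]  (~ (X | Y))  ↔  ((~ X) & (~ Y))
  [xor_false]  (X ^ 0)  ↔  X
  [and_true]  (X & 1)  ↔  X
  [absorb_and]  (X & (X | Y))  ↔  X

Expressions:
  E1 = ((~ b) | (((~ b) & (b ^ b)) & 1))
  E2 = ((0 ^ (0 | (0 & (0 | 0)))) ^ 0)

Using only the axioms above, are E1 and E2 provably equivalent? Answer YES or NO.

The axioms are sound identities: if E1 ↔* E2 then E1 and E2 evaluate identically under any assignment.
Under b=0: E1 evaluates to 1, E2 to 0. Distinct ⇒ no rewrite sequence connects them.

NO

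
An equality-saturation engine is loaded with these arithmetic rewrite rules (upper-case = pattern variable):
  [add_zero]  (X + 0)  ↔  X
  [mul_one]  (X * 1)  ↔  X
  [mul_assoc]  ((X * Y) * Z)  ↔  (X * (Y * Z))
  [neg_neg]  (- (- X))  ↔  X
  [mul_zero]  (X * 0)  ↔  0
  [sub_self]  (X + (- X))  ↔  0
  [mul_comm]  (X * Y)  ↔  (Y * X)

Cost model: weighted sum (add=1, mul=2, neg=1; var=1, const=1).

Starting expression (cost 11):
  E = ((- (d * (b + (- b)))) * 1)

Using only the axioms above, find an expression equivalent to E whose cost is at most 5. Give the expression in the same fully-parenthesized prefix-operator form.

(- (d * 0))   [cost 5]

step 1: mul_one (→) rewrites ((- (d * (b + (- b)))) * 1) into (- (d * (b + (- b))))
step 2: sub_self (→) rewrites (b + (- b)) into 0, reaching cost 5 (bound 5)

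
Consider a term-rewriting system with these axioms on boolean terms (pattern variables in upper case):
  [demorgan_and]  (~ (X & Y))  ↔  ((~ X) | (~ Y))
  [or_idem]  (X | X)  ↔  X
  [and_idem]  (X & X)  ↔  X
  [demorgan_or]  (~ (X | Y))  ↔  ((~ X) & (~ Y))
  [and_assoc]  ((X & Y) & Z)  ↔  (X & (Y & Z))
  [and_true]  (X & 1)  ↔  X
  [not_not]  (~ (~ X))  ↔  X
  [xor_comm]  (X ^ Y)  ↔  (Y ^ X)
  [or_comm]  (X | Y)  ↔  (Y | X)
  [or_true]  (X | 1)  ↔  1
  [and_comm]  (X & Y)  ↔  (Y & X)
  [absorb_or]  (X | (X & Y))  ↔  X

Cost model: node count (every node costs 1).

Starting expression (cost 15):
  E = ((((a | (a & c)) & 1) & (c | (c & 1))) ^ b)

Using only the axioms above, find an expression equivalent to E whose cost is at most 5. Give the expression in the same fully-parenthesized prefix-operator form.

step 1: absorb_or (→) rewrites (a | (a & c)) into a, now (((a & 1) & (c | (c & 1))) ^ b)
step 2: and_true (→) rewrites (c & 1) into c, now (((a & 1) & (c | c)) ^ b)
step 3: and_true (→) rewrites (a & 1) into a, now ((a & (c | c)) ^ b)
step 4: or_idem (→) rewrites (c | c) into c, reaching cost 5 (bound 5)

((a & c) ^ b)   [cost 5]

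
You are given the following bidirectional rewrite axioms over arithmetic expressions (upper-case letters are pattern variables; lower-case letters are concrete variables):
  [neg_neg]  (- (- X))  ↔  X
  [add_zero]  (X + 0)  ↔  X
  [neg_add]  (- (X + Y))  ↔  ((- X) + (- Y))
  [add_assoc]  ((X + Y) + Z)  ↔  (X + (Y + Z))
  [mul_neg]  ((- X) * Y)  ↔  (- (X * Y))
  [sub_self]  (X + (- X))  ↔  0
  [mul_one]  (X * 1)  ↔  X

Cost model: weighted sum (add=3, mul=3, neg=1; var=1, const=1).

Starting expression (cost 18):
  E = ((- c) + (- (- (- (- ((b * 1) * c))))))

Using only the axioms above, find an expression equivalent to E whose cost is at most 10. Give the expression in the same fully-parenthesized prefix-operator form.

((- c) + (b * c))   [cost 10]

1. [mul_one →] (b * 1)  →  b;  E = ((- c) + (- (- (- (- (b * c))))))
2. [neg_neg →] (- (- (b * c)))  →  (b * c);  E = ((- c) + (- (- (b * c))))
3. [neg_neg →] (- (- (b * c)))  →  (b * c);  cost 10 ≤ 10, done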